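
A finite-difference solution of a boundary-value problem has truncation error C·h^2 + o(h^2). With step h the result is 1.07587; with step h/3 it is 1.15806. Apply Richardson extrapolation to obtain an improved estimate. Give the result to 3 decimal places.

The leading error scales as h^2; refining by a factor of 3 reduces it by 3^2 = 9.
Extrapolated value = (9·A(h/3) − A(h)) / (9 − 1)
= (9·1.15806 − 1.07587) / 8
= 9.34667 / 8 = 1.16833

1.168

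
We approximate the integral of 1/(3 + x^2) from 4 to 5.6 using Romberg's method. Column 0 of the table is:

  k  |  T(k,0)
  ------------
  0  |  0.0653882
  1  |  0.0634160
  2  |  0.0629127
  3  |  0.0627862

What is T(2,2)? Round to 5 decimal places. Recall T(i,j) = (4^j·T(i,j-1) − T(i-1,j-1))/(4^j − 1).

Richardson extrapolation on the trapezoidal column (denominator 4−1=3):
T(1,1) = 0.0634160 + (0.0634160 − 0.0653882)/3 = 0.0627586
T(2,1) = 0.0629127 + (0.0629127 − 0.0634160)/3 = 0.0627449
T(2,2) = (16·0.0627449 − 0.0627586) / 15 = 0.0627440
(Column j=1 coincides with Simpson's rule on the same nodes.)

0.06274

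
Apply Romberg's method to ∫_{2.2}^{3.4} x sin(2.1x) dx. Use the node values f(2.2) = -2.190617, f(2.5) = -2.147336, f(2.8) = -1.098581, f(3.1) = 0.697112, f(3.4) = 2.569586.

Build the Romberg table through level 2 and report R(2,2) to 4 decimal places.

R(0,0) (trapezoid, 1 panel, h=1.2000): 0.227381
R(1,0) (trapezoid, 2 panels, h=0.6000): -0.545458
R(2,0) (trapezoid, 4 panels, h=0.3000): -0.707796
R(1,1) = -0.545458 + (-0.545458 − 0.227381)/3 = -0.803071
R(2,1) = -0.707796 + (-0.707796 − (-0.545458))/3 = -0.761909
R(2,2) = -0.761909 + (-0.761909 − (-0.803071))/15 = -0.759165

-0.7592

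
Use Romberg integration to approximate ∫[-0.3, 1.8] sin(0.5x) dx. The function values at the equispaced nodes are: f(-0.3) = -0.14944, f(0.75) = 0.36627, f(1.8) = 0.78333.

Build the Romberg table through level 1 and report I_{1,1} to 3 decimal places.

I_{0,0} (trapezoid, 1 panel, h=2.1000): 0.66558
I_{1,0} (trapezoid, 2 panels, h=1.0500): 0.71738
I_{1,1} = 0.71738 + (0.71738 − 0.66558)/3 = 0.73465

0.735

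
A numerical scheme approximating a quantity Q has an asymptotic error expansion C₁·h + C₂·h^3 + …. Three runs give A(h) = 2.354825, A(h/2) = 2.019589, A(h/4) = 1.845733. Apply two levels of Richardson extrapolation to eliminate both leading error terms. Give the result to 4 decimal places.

First eliminate the h term (factor 2^1 = 2):
  B₁ = (2·2.019589 − 2.354825)/1 = 1.684353
  B₂ = (2·1.845733 − 2.019589)/1 = 1.671877
Then eliminate the h^3 term (factor 2^3 = 8):
  (8·1.671877 − 1.684353)/7 = 1.670095

1.6701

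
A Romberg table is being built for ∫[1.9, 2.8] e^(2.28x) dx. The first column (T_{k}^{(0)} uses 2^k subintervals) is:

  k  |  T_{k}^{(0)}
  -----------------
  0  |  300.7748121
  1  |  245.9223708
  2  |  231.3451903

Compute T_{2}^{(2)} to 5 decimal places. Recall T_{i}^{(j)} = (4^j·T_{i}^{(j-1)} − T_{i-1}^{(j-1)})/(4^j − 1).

Richardson extrapolation on the trapezoidal column (denominator 4−1=3):
T_{1}^{(1)} = (4·245.9223708 − 300.7748121) / 3 = 227.6382237
T_{2}^{(1)} = 231.3451903 + (231.3451903 − 245.9223708)/3 = 226.4861301
T_{2}^{(2)} = (16·226.4861301 − 227.6382237) / 15 = 226.4093239

226.40932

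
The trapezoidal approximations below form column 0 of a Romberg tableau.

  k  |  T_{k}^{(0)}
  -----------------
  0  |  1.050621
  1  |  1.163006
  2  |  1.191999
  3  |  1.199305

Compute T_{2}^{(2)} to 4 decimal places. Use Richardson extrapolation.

1.2017

T_{1}^{(1)} = 1.163006 + (1.163006 − 1.050621)/3 = 1.200468
T_{2}^{(1)} = 1.191999 + (1.191999 − 1.163006)/3 = 1.201663
T_{2}^{(2)} = (16·1.201663 − 1.200468) / 15 = 1.201743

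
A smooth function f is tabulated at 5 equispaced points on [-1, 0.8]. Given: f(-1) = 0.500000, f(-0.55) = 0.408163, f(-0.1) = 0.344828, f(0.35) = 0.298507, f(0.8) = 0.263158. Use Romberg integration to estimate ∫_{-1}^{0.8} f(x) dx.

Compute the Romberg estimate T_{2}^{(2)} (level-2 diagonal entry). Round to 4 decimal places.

T_{0}^{(0)} (trapezoid, 1 panel, h=1.8000): 0.686842
T_{1}^{(0)} (trapezoid, 2 panels, h=0.9000): 0.653766
T_{2}^{(0)} (trapezoid, 4 panels, h=0.4500): 0.644885
T_{1}^{(1)} = 0.653766 + (0.653766 − 0.686842)/3 = 0.642741
T_{2}^{(1)} = 0.644885 + (0.644885 − 0.653766)/3 = 0.641925
T_{2}^{(2)} = 0.641925 + (0.641925 − 0.642741)/15 = 0.641871

0.6419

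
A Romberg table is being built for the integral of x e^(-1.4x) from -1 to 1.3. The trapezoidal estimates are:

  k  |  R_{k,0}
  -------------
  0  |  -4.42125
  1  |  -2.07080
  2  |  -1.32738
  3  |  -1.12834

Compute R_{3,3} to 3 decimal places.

-1.061

Richardson extrapolation on the trapezoidal column (denominator 4−1=3):
R_{1,1} = -2.07080 + (-2.07080 − (-4.42125))/3 = -1.28732
R_{2,1} = (4·(-1.32738) − (-2.07080)) / 3 = -1.07957
R_{3,1} = (4·(-1.12834) − (-1.32738)) / 3 = -1.06199
R_{2,2} = (16·(-1.07957) − (-1.28732)) / 15 = -1.06572
R_{3,2} = (16·(-1.06199) − (-1.07957)) / 15 = -1.06082
R_{3,3} = -1.06082 + (-1.06082 − (-1.06572))/63 = -1.06074
(Column j=1 coincides with Simpson's rule on the same nodes.)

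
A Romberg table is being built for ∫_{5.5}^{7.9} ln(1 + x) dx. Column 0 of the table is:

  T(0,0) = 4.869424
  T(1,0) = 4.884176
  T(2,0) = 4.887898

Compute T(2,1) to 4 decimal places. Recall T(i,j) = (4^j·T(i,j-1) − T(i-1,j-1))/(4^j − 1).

T(2,1) = (4·4.887898 − 4.884176) / 3 = 4.889139

4.8891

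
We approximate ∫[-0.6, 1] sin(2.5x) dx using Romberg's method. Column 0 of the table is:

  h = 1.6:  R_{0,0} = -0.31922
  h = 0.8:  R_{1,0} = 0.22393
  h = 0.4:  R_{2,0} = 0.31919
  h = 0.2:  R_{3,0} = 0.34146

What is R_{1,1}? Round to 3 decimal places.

0.405

R_{1,1} = 0.22393 + (0.22393 − (-0.31922))/3 = 0.40498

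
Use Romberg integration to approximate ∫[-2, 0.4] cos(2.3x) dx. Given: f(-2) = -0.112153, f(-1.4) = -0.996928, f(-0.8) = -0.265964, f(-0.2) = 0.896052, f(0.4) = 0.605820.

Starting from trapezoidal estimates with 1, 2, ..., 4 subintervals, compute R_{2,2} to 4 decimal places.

R_{0,0} (trapezoid, 1 panel, h=2.4000): 0.592400
R_{1,0} (trapezoid, 2 panels, h=1.2000): -0.022957
R_{2,0} (trapezoid, 4 panels, h=0.6000): -0.072004
R_{1,1} = -0.022957 + (-0.022957 − 0.592400)/3 = -0.228076
R_{2,1} = -0.072004 + (-0.072004 − (-0.022957))/3 = -0.088353
R_{2,2} = -0.088353 + (-0.088353 − (-0.228076))/15 = -0.079038

-0.0790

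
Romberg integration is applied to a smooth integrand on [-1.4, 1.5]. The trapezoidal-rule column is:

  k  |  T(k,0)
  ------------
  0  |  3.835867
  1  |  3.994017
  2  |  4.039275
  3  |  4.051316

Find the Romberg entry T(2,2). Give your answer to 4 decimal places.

Richardson extrapolation on the trapezoidal column (denominator 4−1=3):
T(1,1) = (4·3.994017 − 3.835867) / 3 = 4.046734
T(2,1) = (4·4.039275 − 3.994017) / 3 = 4.054361
T(2,2) = (16·4.054361 − 4.046734) / 15 = 4.054869

4.0549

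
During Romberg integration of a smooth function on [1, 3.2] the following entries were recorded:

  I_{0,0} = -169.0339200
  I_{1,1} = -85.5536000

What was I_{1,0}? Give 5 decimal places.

-106.42368

From I_{1,1} = (4·I_{1,0} − I_{0,0})/3, solve for I_{1,0}:
4·I_{1,0} = 3·(-85.5536000) + (-169.0339200) = -425.6947200
I_{1,0} = -106.4236800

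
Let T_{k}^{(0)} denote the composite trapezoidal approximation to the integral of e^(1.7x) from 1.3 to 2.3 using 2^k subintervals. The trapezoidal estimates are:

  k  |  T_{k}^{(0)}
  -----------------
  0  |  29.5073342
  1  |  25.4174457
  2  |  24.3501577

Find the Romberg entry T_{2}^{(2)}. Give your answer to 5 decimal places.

Richardson extrapolation on the trapezoidal column (denominator 4−1=3):
T_{1}^{(1)} = (4·25.4174457 − 29.5073342) / 3 = 24.0541495
T_{2}^{(1)} = 24.3501577 + (24.3501577 − 25.4174457)/3 = 23.9943950
T_{2}^{(2)} = 23.9943950 + (23.9943950 − 24.0541495)/15 = 23.9904114

23.99041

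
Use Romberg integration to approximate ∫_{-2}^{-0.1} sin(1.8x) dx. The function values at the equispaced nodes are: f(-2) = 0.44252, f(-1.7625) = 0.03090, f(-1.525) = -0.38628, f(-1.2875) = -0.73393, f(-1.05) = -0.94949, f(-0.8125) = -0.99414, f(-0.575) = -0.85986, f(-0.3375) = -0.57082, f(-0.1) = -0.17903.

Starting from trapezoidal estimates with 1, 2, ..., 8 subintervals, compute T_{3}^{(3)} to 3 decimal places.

-1.045

T_{0}^{(0)} (trapezoid, 1 panel, h=1.9000): 0.25032
T_{1}^{(0)} (trapezoid, 2 panels, h=0.9500): -0.77686
T_{2}^{(0)} (trapezoid, 4 panels, h=0.4750): -0.98035
T_{3}^{(0)} (trapezoid, 8 panels, h=0.2375): -1.02882
T_{1}^{(1)} = -0.77686 + (-0.77686 − 0.25032)/3 = -1.11925
T_{2}^{(1)} = -0.98035 + (-0.98035 − (-0.77686))/3 = -1.04818
T_{3}^{(1)} = -1.02882 + (-1.02882 − (-0.98035))/3 = -1.04498
T_{2}^{(2)} = -1.04818 + (-1.04818 − (-1.11925))/15 = -1.04344
T_{3}^{(2)} = -1.04498 + (-1.04498 − (-1.04818))/15 = -1.04477
T_{3}^{(3)} = -1.04477 + (-1.04477 − (-1.04344))/63 = -1.04479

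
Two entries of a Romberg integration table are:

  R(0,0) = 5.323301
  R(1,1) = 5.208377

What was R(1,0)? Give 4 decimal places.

From R(1,1) = (4·R(1,0) − R(0,0))/3, solve for R(1,0):
4·R(1,0) = 3·5.208377 + 5.323301 = 20.948432
R(1,0) = 5.237108

5.2371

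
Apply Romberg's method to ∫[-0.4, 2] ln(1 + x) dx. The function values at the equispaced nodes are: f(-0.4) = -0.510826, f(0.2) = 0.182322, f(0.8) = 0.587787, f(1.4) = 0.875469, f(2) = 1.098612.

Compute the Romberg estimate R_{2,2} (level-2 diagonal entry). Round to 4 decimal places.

1.2005

R_{0,0} (trapezoid, 1 panel, h=2.4000): 0.705343
R_{1,0} (trapezoid, 2 panels, h=1.2000): 1.058016
R_{2,0} (trapezoid, 4 panels, h=0.6000): 1.163683
R_{1,1} = 1.058016 + (1.058016 − 0.705343)/3 = 1.175574
R_{2,1} = 1.163683 + (1.163683 − 1.058016)/3 = 1.198905
R_{2,2} = 1.198905 + (1.198905 − 1.175574)/15 = 1.200460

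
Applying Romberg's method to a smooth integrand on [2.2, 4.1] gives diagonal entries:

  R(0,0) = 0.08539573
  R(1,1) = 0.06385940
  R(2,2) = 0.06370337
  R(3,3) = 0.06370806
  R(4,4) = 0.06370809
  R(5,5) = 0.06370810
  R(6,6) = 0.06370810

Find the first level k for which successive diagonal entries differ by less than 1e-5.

|R(1,1) − R(0,0)| = 0.02153633 ≥ 1e-5
|R(2,2) − R(1,1)| = 0.00015603 ≥ 1e-5
|R(3,3) − R(2,2)| = 0.00000469 < 1e-5

k = 3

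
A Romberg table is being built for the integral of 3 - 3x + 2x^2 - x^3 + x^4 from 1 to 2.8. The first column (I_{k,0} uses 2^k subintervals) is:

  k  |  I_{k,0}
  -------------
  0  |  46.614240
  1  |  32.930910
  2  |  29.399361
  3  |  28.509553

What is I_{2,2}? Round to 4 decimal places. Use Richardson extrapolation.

28.2123

Richardson extrapolation on the trapezoidal column (denominator 4−1=3):
I_{1,1} = 32.930910 + (32.930910 − 46.614240)/3 = 28.369800
I_{2,1} = (4·29.399361 − 32.930910) / 3 = 28.222178
I_{2,2} = (16·28.222178 − 28.369800) / 15 = 28.212337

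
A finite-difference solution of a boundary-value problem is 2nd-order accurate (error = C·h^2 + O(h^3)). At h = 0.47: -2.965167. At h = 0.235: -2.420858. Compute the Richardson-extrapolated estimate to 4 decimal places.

The leading error scales as h^2; refining by a factor of 2 reduces it by 2^2 = 4.
Extrapolated value = (4·A(h/2) − A(h)) / (4 − 1)
= (4·(-2.420858) − (-2.965167)) / 3
= -6.718265 / 3 = -2.239422

-2.2394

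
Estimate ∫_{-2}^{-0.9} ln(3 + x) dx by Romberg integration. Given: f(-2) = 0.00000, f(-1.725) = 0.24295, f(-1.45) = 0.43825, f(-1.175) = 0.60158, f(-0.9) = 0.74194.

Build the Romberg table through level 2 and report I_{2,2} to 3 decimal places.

I_{0,0} (trapezoid, 1 panel, h=1.1000): 0.40807
I_{1,0} (trapezoid, 2 panels, h=0.5500): 0.44507
I_{2,0} (trapezoid, 4 panels, h=0.2750): 0.45478
I_{1,1} = 0.44507 + (0.44507 − 0.40807)/3 = 0.45740
I_{2,1} = 0.45478 + (0.45478 − 0.44507)/3 = 0.45802
I_{2,2} = 0.45802 + (0.45802 − 0.45740)/15 = 0.45806

0.458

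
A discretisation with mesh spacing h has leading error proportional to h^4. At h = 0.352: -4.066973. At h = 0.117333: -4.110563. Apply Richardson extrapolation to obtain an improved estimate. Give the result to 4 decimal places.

-4.1111

Extrapolated value = (81·A(h/3) − A(h)) / (81 − 1)
= (81·(-4.110563) − (-4.066973)) / 80
= -328.888630 / 80 = -4.111108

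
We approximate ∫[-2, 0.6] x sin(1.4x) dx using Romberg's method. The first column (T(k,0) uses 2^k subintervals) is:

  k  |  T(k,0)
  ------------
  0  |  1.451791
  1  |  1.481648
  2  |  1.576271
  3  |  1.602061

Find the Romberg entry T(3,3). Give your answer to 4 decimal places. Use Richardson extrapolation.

1.6108

T(1,1) = 1.481648 + (1.481648 − 1.451791)/3 = 1.491600
T(2,1) = 1.576271 + (1.576271 − 1.481648)/3 = 1.607812
T(3,1) = 1.602061 + (1.602061 − 1.576271)/3 = 1.610658
T(2,2) = (16·1.607812 − 1.491600) / 15 = 1.615559
T(3,2) = 1.610658 + (1.610658 − 1.607812)/15 = 1.610848
T(3,3) = (64·1.610848 − 1.615559) / 63 = 1.610773
(Column j=1 coincides with Simpson's rule on the same nodes.)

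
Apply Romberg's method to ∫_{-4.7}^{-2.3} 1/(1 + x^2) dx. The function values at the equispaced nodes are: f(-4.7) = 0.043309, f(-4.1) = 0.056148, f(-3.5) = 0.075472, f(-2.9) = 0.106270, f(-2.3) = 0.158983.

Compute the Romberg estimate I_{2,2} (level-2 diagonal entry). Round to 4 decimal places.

I_{0,0} (trapezoid, 1 panel, h=2.4000): 0.242750
I_{1,0} (trapezoid, 2 panels, h=1.2000): 0.211942
I_{2,0} (trapezoid, 4 panels, h=0.6000): 0.203422
I_{1,1} = 0.211942 + (0.211942 − 0.242750)/3 = 0.201673
I_{2,1} = 0.203422 + (0.203422 − 0.211942)/3 = 0.200582
I_{2,2} = 0.200582 + (0.200582 − 0.201673)/15 = 0.200509

0.2005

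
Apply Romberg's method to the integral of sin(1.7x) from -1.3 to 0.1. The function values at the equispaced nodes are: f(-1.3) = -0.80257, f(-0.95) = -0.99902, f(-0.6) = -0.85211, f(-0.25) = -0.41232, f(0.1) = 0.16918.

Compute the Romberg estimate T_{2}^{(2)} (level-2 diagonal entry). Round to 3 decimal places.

-0.931

T_{0}^{(0)} (trapezoid, 1 panel, h=1.4000): -0.44337
T_{1}^{(0)} (trapezoid, 2 panels, h=0.7000): -0.81816
T_{2}^{(0)} (trapezoid, 4 panels, h=0.3500): -0.90305
T_{1}^{(1)} = -0.81816 + (-0.81816 − (-0.44337))/3 = -0.94309
T_{2}^{(1)} = -0.90305 + (-0.90305 − (-0.81816))/3 = -0.93135
T_{2}^{(2)} = -0.93135 + (-0.93135 − (-0.94309))/15 = -0.93057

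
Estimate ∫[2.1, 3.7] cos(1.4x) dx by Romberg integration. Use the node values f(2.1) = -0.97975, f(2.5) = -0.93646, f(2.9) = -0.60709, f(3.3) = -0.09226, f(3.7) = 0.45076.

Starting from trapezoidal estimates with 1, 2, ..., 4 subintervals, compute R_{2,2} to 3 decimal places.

R_{0,0} (trapezoid, 1 panel, h=1.6000): -0.42319
R_{1,0} (trapezoid, 2 panels, h=0.8000): -0.69727
R_{2,0} (trapezoid, 4 panels, h=0.4000): -0.76012
R_{1,1} = -0.69727 + (-0.69727 − (-0.42319))/3 = -0.78863
R_{2,1} = -0.76012 + (-0.76012 − (-0.69727))/3 = -0.78107
R_{2,2} = -0.78107 + (-0.78107 − (-0.78863))/15 = -0.78057

-0.781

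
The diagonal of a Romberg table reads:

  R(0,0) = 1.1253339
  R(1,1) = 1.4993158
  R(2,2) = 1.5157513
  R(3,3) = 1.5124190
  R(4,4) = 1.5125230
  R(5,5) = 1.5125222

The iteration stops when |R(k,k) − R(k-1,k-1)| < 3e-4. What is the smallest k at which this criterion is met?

k = 4

|R(1,1) − R(0,0)| = 0.3739819 ≥ 3e-4
|R(2,2) − R(1,1)| = 0.0164355 ≥ 3e-4
|R(3,3) − R(2,2)| = 0.0033323 ≥ 3e-4
|R(4,4) − R(3,3)| = 0.0001040 < 3e-4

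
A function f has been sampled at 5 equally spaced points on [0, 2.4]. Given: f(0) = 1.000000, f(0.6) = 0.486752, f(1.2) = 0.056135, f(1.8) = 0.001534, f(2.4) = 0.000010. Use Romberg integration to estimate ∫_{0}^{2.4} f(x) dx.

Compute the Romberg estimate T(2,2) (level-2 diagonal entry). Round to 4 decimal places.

T(0,0) (trapezoid, 1 panel, h=2.4000): 1.200012
T(1,0) (trapezoid, 2 panels, h=1.2000): 0.667368
T(2,0) (trapezoid, 4 panels, h=0.6000): 0.626656
T(1,1) = 0.667368 + (0.667368 − 1.200012)/3 = 0.489820
T(2,1) = 0.626656 + (0.626656 − 0.667368)/3 = 0.613085
T(2,2) = 0.613085 + (0.613085 − 0.489820)/15 = 0.621303

0.6213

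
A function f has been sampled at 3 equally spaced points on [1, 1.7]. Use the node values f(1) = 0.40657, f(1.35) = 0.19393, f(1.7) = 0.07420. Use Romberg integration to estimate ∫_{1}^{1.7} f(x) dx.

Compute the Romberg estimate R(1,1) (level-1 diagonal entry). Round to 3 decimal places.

0.147

R(0,0) (trapezoid, 1 panel, h=0.7000): 0.16827
R(1,0) (trapezoid, 2 panels, h=0.3500): 0.15201
R(1,1) = 0.15201 + (0.15201 − 0.16827)/3 = 0.14659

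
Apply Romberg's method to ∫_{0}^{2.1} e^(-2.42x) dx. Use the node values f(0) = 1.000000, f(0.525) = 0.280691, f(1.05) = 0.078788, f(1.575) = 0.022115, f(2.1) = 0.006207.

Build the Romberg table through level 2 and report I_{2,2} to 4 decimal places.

I_{0,0} (trapezoid, 1 panel, h=2.1000): 1.056517
I_{1,0} (trapezoid, 2 panels, h=1.0500): 0.610986
I_{2,0} (trapezoid, 4 panels, h=0.5250): 0.464466
I_{1,1} = 0.610986 + (0.610986 − 1.056517)/3 = 0.462476
I_{2,1} = 0.464466 + (0.464466 − 0.610986)/3 = 0.415626
I_{2,2} = 0.415626 + (0.415626 − 0.462476)/15 = 0.412503

0.4125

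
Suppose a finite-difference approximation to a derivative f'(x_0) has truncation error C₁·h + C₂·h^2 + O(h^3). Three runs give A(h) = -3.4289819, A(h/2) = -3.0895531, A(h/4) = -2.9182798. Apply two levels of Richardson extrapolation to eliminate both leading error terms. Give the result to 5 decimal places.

First eliminate the h term (factor 2^1 = 2):
  B₁ = (2·(-3.0895531) − (-3.4289819))/1 = -2.7501243
  B₂ = (2·(-2.9182798) − (-3.0895531))/1 = -2.7470065
Then eliminate the h^2 term (factor 2^2 = 4):
  (4·(-2.7470065) − (-2.7501243))/3 = -2.7459672

-2.74597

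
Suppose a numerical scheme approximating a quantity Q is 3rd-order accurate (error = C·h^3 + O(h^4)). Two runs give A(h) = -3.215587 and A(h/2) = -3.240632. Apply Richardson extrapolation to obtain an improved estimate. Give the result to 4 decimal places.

-3.2442

Extrapolated value = (8·A(h/2) − A(h)) / (8 − 1)
= (8·(-3.240632) − (-3.215587)) / 7
= -22.709469 / 7 = -3.244210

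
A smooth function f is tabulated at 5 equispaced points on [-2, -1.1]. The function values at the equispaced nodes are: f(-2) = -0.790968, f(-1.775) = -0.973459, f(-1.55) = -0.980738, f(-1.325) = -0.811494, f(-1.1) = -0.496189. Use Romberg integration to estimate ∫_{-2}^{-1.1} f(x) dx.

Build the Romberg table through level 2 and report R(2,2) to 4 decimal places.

-0.7790

R(0,0) (trapezoid, 1 panel, h=0.9000): -0.579221
R(1,0) (trapezoid, 2 panels, h=0.4500): -0.730942
R(2,0) (trapezoid, 4 panels, h=0.2250): -0.767086
R(1,1) = -0.730942 + (-0.730942 − (-0.579221))/3 = -0.781516
R(2,1) = -0.767086 + (-0.767086 − (-0.730942))/3 = -0.779134
R(2,2) = -0.779134 + (-0.779134 − (-0.781516))/15 = -0.778975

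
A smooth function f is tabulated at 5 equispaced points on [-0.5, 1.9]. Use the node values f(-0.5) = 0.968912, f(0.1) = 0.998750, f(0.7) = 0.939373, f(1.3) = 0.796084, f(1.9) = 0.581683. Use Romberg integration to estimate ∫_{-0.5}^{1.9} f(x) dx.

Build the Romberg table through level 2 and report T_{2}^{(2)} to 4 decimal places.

T_{0}^{(0)} (trapezoid, 1 panel, h=2.4000): 1.860714
T_{1}^{(0)} (trapezoid, 2 panels, h=1.2000): 2.057605
T_{2}^{(0)} (trapezoid, 4 panels, h=0.6000): 2.105703
T_{1}^{(1)} = 2.057605 + (2.057605 − 1.860714)/3 = 2.123235
T_{2}^{(1)} = 2.105703 + (2.105703 − 2.057605)/3 = 2.121736
T_{2}^{(2)} = 2.121736 + (2.121736 − 2.123235)/15 = 2.121636

2.1216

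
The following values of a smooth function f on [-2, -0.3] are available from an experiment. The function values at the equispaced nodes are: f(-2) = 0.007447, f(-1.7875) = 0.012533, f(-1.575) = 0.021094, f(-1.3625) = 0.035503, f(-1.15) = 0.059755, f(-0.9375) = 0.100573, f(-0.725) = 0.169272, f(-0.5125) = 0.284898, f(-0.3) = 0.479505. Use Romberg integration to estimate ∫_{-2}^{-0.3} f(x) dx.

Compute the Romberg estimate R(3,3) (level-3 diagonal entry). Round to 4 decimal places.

R(0,0) (trapezoid, 1 panel, h=1.7000): 0.413909
R(1,0) (trapezoid, 2 panels, h=0.8500): 0.257746
R(2,0) (trapezoid, 4 panels, h=0.4250): 0.209779
R(3,0) (trapezoid, 8 panels, h=0.2125): 0.197010
R(1,1) = 0.257746 + (0.257746 − 0.413909)/3 = 0.205692
R(2,1) = 0.209779 + (0.209779 − 0.257746)/3 = 0.193790
R(3,1) = 0.197010 + (0.197010 − 0.209779)/3 = 0.192754
R(2,2) = 0.193790 + (0.193790 − 0.205692)/15 = 0.192997
R(3,2) = 0.192754 + (0.192754 − 0.193790)/15 = 0.192685
R(3,3) = 0.192685 + (0.192685 − 0.192997)/63 = 0.192680

0.1927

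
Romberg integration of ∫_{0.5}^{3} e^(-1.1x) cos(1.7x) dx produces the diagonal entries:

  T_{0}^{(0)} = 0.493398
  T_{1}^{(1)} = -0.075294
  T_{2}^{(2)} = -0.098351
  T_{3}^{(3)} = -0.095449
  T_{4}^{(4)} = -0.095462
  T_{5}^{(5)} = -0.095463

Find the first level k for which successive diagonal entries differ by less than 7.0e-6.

|T_{1}^{(1)} − T_{0}^{(0)}| = 0.568692 ≥ 7.0e-6
|T_{2}^{(2)} − T_{1}^{(1)}| = 0.023057 ≥ 7.0e-6
|T_{3}^{(3)} − T_{2}^{(2)}| = 0.002902 ≥ 7.0e-6
|T_{4}^{(4)} − T_{3}^{(3)}| = 0.000013 ≥ 7.0e-6
|T_{5}^{(5)} − T_{4}^{(4)}| = 0.000001 < 7.0e-6

k = 5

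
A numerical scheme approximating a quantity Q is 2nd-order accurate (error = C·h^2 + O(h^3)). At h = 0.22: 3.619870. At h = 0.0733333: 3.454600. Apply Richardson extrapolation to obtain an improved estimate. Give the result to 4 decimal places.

3.4339

The leading error scales as h^2; refining by a factor of 3 reduces it by 3^2 = 9.
Extrapolated value = (9·A(h/3) − A(h)) / (9 − 1)
= (9·3.454600 − 3.619870) / 8
= 27.471530 / 8 = 3.433941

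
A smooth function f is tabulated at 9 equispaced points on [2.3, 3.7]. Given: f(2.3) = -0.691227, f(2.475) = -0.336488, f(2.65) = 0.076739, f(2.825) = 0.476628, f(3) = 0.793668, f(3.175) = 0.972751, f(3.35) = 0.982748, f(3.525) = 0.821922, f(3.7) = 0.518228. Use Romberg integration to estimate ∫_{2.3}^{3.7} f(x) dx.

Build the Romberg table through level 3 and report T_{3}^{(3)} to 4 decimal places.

0.6575

T_{0}^{(0)} (trapezoid, 1 panel, h=1.4000): -0.121099
T_{1}^{(0)} (trapezoid, 2 panels, h=0.7000): 0.495018
T_{2}^{(0)} (trapezoid, 4 panels, h=0.3500): 0.618329
T_{3}^{(0)} (trapezoid, 8 panels, h=0.1750): 0.647757
T_{1}^{(1)} = 0.495018 + (0.495018 − (-0.121099))/3 = 0.700390
T_{2}^{(1)} = 0.618329 + (0.618329 − 0.495018)/3 = 0.659433
T_{3}^{(1)} = 0.647757 + (0.647757 − 0.618329)/3 = 0.657566
T_{2}^{(2)} = 0.659433 + (0.659433 − 0.700390)/15 = 0.656703
T_{3}^{(2)} = 0.657566 + (0.657566 − 0.659433)/15 = 0.657442
T_{3}^{(3)} = 0.657442 + (0.657442 − 0.656703)/63 = 0.657454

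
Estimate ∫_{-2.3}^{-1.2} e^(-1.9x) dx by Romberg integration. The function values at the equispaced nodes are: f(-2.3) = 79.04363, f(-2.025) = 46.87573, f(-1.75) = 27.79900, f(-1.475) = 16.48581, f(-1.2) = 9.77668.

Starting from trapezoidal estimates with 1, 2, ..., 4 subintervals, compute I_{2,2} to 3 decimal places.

36.458

I_{0,0} (trapezoid, 1 panel, h=1.1000): 48.85117
I_{1,0} (trapezoid, 2 panels, h=0.5500): 39.71504
I_{2,0} (trapezoid, 4 panels, h=0.2750): 37.28194
I_{1,1} = 39.71504 + (39.71504 − 48.85117)/3 = 36.66966
I_{2,1} = 37.28194 + (37.28194 − 39.71504)/3 = 36.47091
I_{2,2} = 36.47091 + (36.47091 − 36.66966)/15 = 36.45766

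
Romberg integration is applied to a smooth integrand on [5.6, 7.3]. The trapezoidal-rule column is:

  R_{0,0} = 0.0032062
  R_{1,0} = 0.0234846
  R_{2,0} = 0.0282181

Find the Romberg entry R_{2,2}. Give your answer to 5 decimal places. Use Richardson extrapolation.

Richardson extrapolation on the trapezoidal column (denominator 4−1=3):
R_{1,1} = 0.0234846 + (0.0234846 − 0.0032062)/3 = 0.0302441
R_{2,1} = 0.0282181 + (0.0282181 − 0.0234846)/3 = 0.0297959
R_{2,2} = (16·0.0297959 − 0.0302441) / 15 = 0.0297660

0.02977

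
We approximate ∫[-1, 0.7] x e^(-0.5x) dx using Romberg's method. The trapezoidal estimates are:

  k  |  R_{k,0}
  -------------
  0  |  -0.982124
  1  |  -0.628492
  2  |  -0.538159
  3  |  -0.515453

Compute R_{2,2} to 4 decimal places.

Richardson extrapolation on the trapezoidal column (denominator 4−1=3):
R_{1,1} = -0.628492 + (-0.628492 − (-0.982124))/3 = -0.510615
R_{2,1} = (4·(-0.538159) − (-0.628492)) / 3 = -0.508048
R_{2,2} = -0.508048 + (-0.508048 − (-0.510615))/15 = -0.507877
(Column j=1 coincides with Simpson's rule on the same nodes.)

-0.5079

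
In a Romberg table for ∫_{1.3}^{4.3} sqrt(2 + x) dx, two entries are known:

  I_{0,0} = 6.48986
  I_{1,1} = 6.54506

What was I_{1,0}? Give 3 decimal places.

6.531

From I_{1,1} = (4·I_{1,0} − I_{0,0})/3, solve for I_{1,0}:
4·I_{1,0} = 3·6.54506 + 6.48986 = 26.12504
I_{1,0} = 6.53126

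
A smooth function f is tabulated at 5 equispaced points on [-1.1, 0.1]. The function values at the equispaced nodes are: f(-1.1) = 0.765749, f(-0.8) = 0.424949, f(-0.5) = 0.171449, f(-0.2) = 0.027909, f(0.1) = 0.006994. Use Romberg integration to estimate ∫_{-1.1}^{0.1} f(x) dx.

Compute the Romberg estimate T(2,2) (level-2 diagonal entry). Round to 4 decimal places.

0.2928

T(0,0) (trapezoid, 1 panel, h=1.2000): 0.463646
T(1,0) (trapezoid, 2 panels, h=0.6000): 0.334692
T(2,0) (trapezoid, 4 panels, h=0.3000): 0.303204
T(1,1) = 0.334692 + (0.334692 − 0.463646)/3 = 0.291707
T(2,1) = 0.303204 + (0.303204 − 0.334692)/3 = 0.292708
T(2,2) = 0.292708 + (0.292708 − 0.291707)/15 = 0.292775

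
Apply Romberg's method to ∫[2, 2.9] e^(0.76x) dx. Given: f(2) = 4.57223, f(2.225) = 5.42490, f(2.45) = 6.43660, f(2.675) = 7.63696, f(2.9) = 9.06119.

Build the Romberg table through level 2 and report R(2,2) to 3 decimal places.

R(0,0) (trapezoid, 1 panel, h=0.9000): 6.13504
R(1,0) (trapezoid, 2 panels, h=0.4500): 5.96399
R(2,0) (trapezoid, 4 panels, h=0.2250): 5.92091
R(1,1) = 5.96399 + (5.96399 − 6.13504)/3 = 5.90697
R(2,1) = 5.92091 + (5.92091 − 5.96399)/3 = 5.90655
R(2,2) = 5.90655 + (5.90655 − 5.90697)/15 = 5.90652

5.907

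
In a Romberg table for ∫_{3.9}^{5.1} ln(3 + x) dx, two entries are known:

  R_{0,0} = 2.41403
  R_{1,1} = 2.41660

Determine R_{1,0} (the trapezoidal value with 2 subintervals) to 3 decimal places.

2.416

From R_{1,1} = (4·R_{1,0} − R_{0,0})/3, solve for R_{1,0}:
4·R_{1,0} = 3·2.41660 + 2.41403 = 9.66383
R_{1,0} = 2.41596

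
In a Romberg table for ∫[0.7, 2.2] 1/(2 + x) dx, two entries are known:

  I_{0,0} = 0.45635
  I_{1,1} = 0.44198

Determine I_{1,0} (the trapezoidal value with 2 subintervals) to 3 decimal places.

From I_{1,1} = (4·I_{1,0} − I_{0,0})/3, solve for I_{1,0}:
4·I_{1,0} = 3·0.44198 + 0.45635 = 1.78229
I_{1,0} = 0.44557

0.446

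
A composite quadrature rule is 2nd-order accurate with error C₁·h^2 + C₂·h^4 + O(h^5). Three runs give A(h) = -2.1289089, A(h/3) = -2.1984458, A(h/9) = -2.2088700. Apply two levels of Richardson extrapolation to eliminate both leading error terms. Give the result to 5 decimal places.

-2.21021

First eliminate the h^2 term (factor 3^2 = 9):
  B₁ = (9·(-2.1984458) − (-2.1289089))/8 = -2.2071379
  B₂ = (9·(-2.2088700) − (-2.1984458))/8 = -2.2101730
Then eliminate the h^4 term (factor 3^4 = 81):
  (81·(-2.2101730) − (-2.2071379))/80 = -2.2102109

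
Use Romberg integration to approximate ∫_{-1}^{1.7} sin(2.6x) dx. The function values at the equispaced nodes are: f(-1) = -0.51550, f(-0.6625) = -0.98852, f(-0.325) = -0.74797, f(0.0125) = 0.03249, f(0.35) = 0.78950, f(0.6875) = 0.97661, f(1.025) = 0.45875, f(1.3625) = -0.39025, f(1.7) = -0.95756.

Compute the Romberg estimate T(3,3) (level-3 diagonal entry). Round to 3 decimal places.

-0.217

T(0,0) (trapezoid, 1 panel, h=2.7000): -1.98863
T(1,0) (trapezoid, 2 panels, h=1.3500): 0.07151
T(2,0) (trapezoid, 4 panels, h=0.6750): -0.15947
T(3,0) (trapezoid, 8 panels, h=0.3375): -0.20450
T(1,1) = 0.07151 + (0.07151 − (-1.98863))/3 = 0.75822
T(2,1) = -0.15947 + (-0.15947 − 0.07151)/3 = -0.23646
T(3,1) = -0.20450 + (-0.20450 − (-0.15947))/3 = -0.21951
T(2,2) = -0.23646 + (-0.23646 − 0.75822)/15 = -0.30277
T(3,2) = -0.21951 + (-0.21951 − (-0.23646))/15 = -0.21838
T(3,3) = -0.21838 + (-0.21838 − (-0.30277))/63 = -0.21704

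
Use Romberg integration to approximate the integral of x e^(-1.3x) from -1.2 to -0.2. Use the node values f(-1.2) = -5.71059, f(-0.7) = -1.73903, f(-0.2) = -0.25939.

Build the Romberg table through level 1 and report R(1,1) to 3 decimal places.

R(0,0) (trapezoid, 1 panel, h=1.0000): -2.98499
R(1,0) (trapezoid, 2 panels, h=0.5000): -2.36201
R(1,1) = -2.36201 + (-2.36201 − (-2.98499))/3 = -2.15435

-2.154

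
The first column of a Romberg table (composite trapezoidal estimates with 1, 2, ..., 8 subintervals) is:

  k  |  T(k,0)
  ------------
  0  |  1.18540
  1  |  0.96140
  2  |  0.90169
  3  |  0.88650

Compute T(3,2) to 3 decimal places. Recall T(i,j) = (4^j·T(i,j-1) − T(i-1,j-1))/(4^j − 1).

T(2,1) = (4·0.90169 − 0.96140) / 3 = 0.88179
T(3,1) = 0.88650 + (0.88650 − 0.90169)/3 = 0.88144
T(3,2) = (16·0.88144 − 0.88179) / 15 = 0.88142

0.881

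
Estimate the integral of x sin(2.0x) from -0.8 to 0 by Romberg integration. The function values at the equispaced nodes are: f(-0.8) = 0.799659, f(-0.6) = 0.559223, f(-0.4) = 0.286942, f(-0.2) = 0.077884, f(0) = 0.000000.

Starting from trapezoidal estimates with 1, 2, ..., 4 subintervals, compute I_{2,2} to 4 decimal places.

0.2616

I_{0,0} (trapezoid, 1 panel, h=0.8000): 0.319864
I_{1,0} (trapezoid, 2 panels, h=0.4000): 0.274709
I_{2,0} (trapezoid, 4 panels, h=0.2000): 0.264776
I_{1,1} = 0.274709 + (0.274709 − 0.319864)/3 = 0.259657
I_{2,1} = 0.264776 + (0.264776 − 0.274709)/3 = 0.261465
I_{2,2} = 0.261465 + (0.261465 − 0.259657)/15 = 0.261586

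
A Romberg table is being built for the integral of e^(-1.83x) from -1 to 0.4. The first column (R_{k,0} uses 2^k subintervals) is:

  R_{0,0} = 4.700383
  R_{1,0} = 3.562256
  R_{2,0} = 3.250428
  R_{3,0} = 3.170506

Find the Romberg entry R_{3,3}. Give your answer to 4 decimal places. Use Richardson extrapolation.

3.1437

Richardson extrapolation on the trapezoidal column (denominator 4−1=3):
R_{1,1} = (4·3.562256 − 4.700383) / 3 = 3.182880
R_{2,1} = (4·3.250428 − 3.562256) / 3 = 3.146485
R_{3,1} = 3.170506 + (3.170506 − 3.250428)/3 = 3.143865
R_{2,2} = 3.146485 + (3.146485 − 3.182880)/15 = 3.144059
R_{3,2} = (16·3.143865 − 3.146485) / 15 = 3.143690
R_{3,3} = (64·3.143690 − 3.144059) / 63 = 3.143684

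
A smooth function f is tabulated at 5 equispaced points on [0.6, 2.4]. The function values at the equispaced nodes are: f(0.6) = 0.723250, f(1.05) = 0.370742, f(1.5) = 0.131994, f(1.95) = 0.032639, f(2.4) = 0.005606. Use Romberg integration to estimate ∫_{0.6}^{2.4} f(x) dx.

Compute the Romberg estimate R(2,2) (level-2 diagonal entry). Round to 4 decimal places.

0.3919

R(0,0) (trapezoid, 1 panel, h=1.8000): 0.655970
R(1,0) (trapezoid, 2 panels, h=0.9000): 0.446780
R(2,0) (trapezoid, 4 panels, h=0.4500): 0.404911
R(1,1) = 0.446780 + (0.446780 − 0.655970)/3 = 0.377050
R(2,1) = 0.404911 + (0.404911 − 0.446780)/3 = 0.390955
R(2,2) = 0.390955 + (0.390955 − 0.377050)/15 = 0.391882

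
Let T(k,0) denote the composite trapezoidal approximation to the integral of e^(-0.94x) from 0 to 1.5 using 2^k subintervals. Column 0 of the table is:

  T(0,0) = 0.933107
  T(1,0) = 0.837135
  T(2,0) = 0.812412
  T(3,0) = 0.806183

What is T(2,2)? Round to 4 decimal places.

0.8041

Richardson extrapolation on the trapezoidal column (denominator 4−1=3):
T(1,1) = 0.837135 + (0.837135 − 0.933107)/3 = 0.805144
T(2,1) = 0.812412 + (0.812412 − 0.837135)/3 = 0.804171
T(2,2) = 0.804171 + (0.804171 − 0.805144)/15 = 0.804106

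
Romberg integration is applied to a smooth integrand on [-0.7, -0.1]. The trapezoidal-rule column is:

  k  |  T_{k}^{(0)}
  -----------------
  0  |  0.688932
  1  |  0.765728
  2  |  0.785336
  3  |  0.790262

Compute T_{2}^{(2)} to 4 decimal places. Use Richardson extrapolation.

0.7919

Richardson extrapolation on the trapezoidal column (denominator 4−1=3):
T_{1}^{(1)} = (4·0.765728 − 0.688932) / 3 = 0.791327
T_{2}^{(1)} = 0.785336 + (0.785336 − 0.765728)/3 = 0.791872
T_{2}^{(2)} = (16·0.791872 − 0.791327) / 15 = 0.791908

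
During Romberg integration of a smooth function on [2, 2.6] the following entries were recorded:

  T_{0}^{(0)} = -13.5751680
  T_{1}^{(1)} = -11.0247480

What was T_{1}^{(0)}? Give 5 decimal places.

From T_{1}^{(1)} = (4·T_{1}^{(0)} − T_{0}^{(0)})/3, solve for T_{1}^{(0)}:
4·T_{1}^{(0)} = 3·(-11.0247480) + (-13.5751680) = -46.6494120
T_{1}^{(0)} = -11.6623530

-11.66235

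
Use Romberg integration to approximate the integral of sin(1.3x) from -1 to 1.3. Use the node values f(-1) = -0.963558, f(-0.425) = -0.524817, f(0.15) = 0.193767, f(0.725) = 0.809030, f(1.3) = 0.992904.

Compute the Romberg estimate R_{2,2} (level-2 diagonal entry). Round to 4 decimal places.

0.2971

R_{0,0} (trapezoid, 1 panel, h=2.3000): 0.033748
R_{1,0} (trapezoid, 2 panels, h=1.1500): 0.239706
R_{2,0} (trapezoid, 4 panels, h=0.5750): 0.283275
R_{1,1} = 0.239706 + (0.239706 − 0.033748)/3 = 0.308359
R_{2,1} = 0.283275 + (0.283275 − 0.239706)/3 = 0.297798
R_{2,2} = 0.297798 + (0.297798 − 0.308359)/15 = 0.297094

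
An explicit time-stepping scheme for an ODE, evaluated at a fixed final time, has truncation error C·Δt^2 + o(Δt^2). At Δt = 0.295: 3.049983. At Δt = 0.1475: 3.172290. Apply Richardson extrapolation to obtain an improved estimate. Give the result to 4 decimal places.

3.2131

Extrapolated value = (4·A(Δt/2) − A(Δt)) / (4 − 1)
= (4·3.172290 − 3.049983) / 3
= 9.639177 / 3 = 3.213059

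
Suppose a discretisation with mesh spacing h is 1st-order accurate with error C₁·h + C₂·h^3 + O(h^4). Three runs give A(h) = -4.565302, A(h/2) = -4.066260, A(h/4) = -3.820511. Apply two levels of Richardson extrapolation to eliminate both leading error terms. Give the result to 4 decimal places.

First eliminate the h term (factor 2^1 = 2):
  B₁ = (2·(-4.066260) − (-4.565302))/1 = -3.567218
  B₂ = (2·(-3.820511) − (-4.066260))/1 = -3.574762
Then eliminate the h^3 term (factor 2^3 = 8):
  (8·(-3.574762) − (-3.567218))/7 = -3.575840

-3.5758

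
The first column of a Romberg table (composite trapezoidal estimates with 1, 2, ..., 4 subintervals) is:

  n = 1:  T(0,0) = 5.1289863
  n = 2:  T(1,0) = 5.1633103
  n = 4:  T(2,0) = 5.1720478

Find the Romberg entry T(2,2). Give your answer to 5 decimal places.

5.17497

T(1,1) = 5.1633103 + (5.1633103 − 5.1289863)/3 = 5.1747516
T(2,1) = (4·5.1720478 − 5.1633103) / 3 = 5.1749603
T(2,2) = 5.1749603 + (5.1749603 − 5.1747516)/15 = 5.1749742
(Column j=1 coincides with Simpson's rule on the same nodes.)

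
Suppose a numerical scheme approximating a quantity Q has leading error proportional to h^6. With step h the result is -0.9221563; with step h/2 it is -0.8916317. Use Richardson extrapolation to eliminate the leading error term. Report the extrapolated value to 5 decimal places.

Extrapolated value = (64·A(h/2) − A(h)) / (64 − 1)
= (64·(-0.8916317) − (-0.9221563)) / 63
= -56.1422725 / 63 = -0.8911472

-0.89115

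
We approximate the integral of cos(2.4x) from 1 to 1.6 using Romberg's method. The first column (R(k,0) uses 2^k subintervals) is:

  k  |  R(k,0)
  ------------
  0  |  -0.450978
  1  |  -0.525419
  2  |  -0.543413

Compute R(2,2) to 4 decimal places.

Richardson extrapolation on the trapezoidal column (denominator 4−1=3):
R(1,1) = (4·(-0.525419) − (-0.450978)) / 3 = -0.550233
R(2,1) = (4·(-0.543413) − (-0.525419)) / 3 = -0.549411
R(2,2) = -0.549411 + (-0.549411 − (-0.550233))/15 = -0.549356
(Column j=1 coincides with Simpson's rule on the same nodes.)

-0.5494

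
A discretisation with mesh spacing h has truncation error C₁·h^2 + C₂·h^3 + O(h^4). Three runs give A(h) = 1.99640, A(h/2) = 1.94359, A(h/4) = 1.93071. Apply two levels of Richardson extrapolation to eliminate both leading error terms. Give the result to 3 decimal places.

1.926

First eliminate the h^2 term (factor 2^2 = 4):
  B₁ = (4·1.94359 − 1.99640)/3 = 1.92599
  B₂ = (4·1.93071 − 1.94359)/3 = 1.92642
Then eliminate the h^3 term (factor 2^3 = 8):
  (8·1.92642 − 1.92599)/7 = 1.92648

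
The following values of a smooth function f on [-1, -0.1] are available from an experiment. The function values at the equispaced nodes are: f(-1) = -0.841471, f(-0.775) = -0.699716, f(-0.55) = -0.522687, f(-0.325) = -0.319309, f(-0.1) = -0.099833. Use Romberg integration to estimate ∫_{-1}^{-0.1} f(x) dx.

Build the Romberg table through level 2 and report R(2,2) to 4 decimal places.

R(0,0) (trapezoid, 1 panel, h=0.9000): -0.423587
R(1,0) (trapezoid, 2 panels, h=0.4500): -0.447003
R(2,0) (trapezoid, 4 panels, h=0.2250): -0.452782
R(1,1) = -0.447003 + (-0.447003 − (-0.423587))/3 = -0.454808
R(2,1) = -0.452782 + (-0.452782 − (-0.447003))/3 = -0.454708
R(2,2) = -0.454708 + (-0.454708 − (-0.454808))/15 = -0.454701

-0.4547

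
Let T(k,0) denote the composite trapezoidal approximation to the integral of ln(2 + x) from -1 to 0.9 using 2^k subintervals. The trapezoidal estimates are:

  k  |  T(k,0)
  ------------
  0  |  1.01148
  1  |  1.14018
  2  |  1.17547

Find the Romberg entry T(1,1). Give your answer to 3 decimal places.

1.183

T(1,1) = (4·1.14018 − 1.01148) / 3 = 1.18308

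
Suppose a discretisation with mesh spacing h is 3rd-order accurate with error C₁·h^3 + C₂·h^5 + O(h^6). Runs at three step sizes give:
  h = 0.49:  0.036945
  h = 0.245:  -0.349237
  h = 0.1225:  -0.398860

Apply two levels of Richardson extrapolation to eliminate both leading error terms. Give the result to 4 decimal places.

First eliminate the h^3 term (factor 2^3 = 8):
  B₁ = (8·(-0.349237) − 0.036945)/7 = -0.404406
  B₂ = (8·(-0.398860) − (-0.349237))/7 = -0.405949
Then eliminate the h^5 term (factor 2^5 = 32):
  (32·(-0.405949) − (-0.404406))/31 = -0.405999

-0.4060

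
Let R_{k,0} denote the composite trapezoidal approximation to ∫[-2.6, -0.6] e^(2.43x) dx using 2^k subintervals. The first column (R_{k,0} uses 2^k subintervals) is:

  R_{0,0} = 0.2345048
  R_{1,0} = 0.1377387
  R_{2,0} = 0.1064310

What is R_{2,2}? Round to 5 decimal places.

Richardson extrapolation on the trapezoidal column (denominator 4−1=3):
R_{1,1} = (4·0.1377387 − 0.2345048) / 3 = 0.1054833
R_{2,1} = 0.1064310 + (0.1064310 − 0.1377387)/3 = 0.0959951
R_{2,2} = (16·0.0959951 − 0.1054833) / 15 = 0.0953626

0.09536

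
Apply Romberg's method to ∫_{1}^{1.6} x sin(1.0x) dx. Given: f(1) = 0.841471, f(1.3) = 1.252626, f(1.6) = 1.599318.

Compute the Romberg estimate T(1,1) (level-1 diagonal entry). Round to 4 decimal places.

T(0,0) (trapezoid, 1 panel, h=0.6000): 0.732237
T(1,0) (trapezoid, 2 panels, h=0.3000): 0.741906
T(1,1) = 0.741906 + (0.741906 − 0.732237)/3 = 0.745129

0.7451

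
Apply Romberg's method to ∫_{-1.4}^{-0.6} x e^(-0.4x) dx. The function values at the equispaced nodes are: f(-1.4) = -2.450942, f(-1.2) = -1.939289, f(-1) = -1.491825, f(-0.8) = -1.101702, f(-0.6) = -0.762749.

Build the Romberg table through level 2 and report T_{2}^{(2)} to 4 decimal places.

T_{0}^{(0)} (trapezoid, 1 panel, h=0.8000): -1.285476
T_{1}^{(0)} (trapezoid, 2 panels, h=0.4000): -1.239468
T_{2}^{(0)} (trapezoid, 4 panels, h=0.2000): -1.227932
T_{1}^{(1)} = -1.239468 + (-1.239468 − (-1.285476))/3 = -1.224132
T_{2}^{(1)} = -1.227932 + (-1.227932 − (-1.239468))/3 = -1.224087
T_{2}^{(2)} = -1.224087 + (-1.224087 − (-1.224132))/15 = -1.224084

-1.2241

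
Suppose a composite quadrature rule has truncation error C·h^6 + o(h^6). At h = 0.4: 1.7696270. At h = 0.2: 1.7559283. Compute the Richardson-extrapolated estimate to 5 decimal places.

The leading error scales as h^6; refining by a factor of 2 reduces it by 2^6 = 64.
Extrapolated value = (64·A(h/2) − A(h)) / (64 − 1)
= (64·1.7559283 − 1.7696270) / 63
= 110.6097842 / 63 = 1.7557109

1.75571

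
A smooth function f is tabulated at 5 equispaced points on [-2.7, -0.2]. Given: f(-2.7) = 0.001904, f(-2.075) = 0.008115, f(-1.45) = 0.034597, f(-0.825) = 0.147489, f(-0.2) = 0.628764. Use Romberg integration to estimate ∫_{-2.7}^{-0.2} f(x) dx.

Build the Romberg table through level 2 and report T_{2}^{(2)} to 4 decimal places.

T_{0}^{(0)} (trapezoid, 1 panel, h=2.5000): 0.788335
T_{1}^{(0)} (trapezoid, 2 panels, h=1.2500): 0.437414
T_{2}^{(0)} (trapezoid, 4 panels, h=0.6250): 0.315959
T_{1}^{(1)} = 0.437414 + (0.437414 − 0.788335)/3 = 0.320440
T_{2}^{(1)} = 0.315959 + (0.315959 − 0.437414)/3 = 0.275474
T_{2}^{(2)} = 0.275474 + (0.275474 − 0.320440)/15 = 0.272476

0.2725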